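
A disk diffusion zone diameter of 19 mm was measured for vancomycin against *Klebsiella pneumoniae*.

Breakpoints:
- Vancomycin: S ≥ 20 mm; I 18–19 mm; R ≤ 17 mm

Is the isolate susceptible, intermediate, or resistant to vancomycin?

Intermediate

Vancomycin: 19 mm is in 18–19 mm ⇒ intermediate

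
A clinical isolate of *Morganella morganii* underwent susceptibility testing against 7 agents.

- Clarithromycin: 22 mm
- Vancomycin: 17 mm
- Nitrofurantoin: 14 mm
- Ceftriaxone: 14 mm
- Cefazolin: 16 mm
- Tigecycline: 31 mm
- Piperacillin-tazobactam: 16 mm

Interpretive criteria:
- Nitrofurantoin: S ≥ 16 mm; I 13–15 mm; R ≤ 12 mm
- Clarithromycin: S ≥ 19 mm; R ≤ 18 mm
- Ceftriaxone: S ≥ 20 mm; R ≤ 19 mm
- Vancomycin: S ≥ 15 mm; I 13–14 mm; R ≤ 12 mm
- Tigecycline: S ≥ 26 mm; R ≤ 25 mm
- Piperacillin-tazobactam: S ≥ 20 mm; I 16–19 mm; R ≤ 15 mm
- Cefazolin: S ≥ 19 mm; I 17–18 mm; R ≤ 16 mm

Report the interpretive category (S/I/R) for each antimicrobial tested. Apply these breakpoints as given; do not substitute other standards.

Clarithromycin: 22 mm is ≥ 19 mm — Susceptible
Vancomycin (17 mm) ≥ 15 mm → S
Nitrofurantoin: 14 mm is in 13–15 mm → intermediate
Ceftriaxone 14 mm: ≤ 19 mm — R
Cefazolin 16 mm: ≤ 16 mm ⇒ Resistant
Tigecycline: 31 mm is ≥ 26 mm → susceptible
Piperacillin-tazobactam (16 mm) in 16–19 mm ⇒ Intermediate

S, S, I, R, R, S, I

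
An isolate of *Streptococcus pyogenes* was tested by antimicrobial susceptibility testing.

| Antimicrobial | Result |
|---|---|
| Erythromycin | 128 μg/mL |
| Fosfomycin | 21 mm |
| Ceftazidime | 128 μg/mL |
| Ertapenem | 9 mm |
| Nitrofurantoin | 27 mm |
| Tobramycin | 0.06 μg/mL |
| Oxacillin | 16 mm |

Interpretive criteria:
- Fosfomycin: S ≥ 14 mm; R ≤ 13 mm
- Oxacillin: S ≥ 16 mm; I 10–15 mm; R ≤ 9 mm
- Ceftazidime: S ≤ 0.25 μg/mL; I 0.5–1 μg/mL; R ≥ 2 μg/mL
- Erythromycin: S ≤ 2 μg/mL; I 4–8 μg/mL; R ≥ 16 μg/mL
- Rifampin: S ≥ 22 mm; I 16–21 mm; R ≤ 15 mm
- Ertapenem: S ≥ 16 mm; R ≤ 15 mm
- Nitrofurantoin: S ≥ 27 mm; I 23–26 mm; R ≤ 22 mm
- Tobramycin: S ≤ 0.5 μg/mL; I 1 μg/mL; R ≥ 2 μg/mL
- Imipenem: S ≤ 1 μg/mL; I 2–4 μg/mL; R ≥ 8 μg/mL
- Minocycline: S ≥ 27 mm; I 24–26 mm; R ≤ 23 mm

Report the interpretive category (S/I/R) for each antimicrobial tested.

R, S, R, R, S, S, S

Erythromycin (128 μg/mL) ≥ 16 μg/mL — R
Fosfomycin: 21 mm is ≥ 14 mm → susceptible
Ceftazidime: 128 μg/mL is ≥ 2 μg/mL ⇒ R
Ertapenem (9 mm) ≤ 15 mm — resistant
Nitrofurantoin (27 mm) ≥ 27 mm — Susceptible
Tobramycin 0.06 μg/mL: ≤ 0.5 μg/mL — S
Oxacillin (16 mm) ≥ 16 mm ⇒ S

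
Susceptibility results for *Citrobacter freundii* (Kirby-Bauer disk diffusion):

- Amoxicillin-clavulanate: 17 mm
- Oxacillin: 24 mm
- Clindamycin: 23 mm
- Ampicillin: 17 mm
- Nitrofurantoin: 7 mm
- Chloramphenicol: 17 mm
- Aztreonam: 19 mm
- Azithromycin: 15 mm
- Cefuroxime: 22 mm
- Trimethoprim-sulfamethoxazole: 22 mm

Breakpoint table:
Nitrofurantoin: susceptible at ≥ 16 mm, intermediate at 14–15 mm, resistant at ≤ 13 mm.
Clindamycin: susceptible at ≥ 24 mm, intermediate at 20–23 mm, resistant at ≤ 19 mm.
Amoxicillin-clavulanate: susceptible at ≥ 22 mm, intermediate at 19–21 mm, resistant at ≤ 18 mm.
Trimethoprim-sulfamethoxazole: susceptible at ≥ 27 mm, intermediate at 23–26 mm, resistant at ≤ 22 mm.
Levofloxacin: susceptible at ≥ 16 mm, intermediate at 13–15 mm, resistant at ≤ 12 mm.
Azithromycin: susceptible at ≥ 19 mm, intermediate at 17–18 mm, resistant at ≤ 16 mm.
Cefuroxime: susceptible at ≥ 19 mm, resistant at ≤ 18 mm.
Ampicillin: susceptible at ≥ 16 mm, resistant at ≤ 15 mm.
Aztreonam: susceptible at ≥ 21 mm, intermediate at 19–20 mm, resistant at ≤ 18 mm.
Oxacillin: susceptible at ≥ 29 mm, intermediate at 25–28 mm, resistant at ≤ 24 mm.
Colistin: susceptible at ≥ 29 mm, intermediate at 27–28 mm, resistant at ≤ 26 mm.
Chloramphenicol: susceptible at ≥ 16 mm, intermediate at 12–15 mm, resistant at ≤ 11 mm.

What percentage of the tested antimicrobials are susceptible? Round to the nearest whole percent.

30%

Amoxicillin-clavulanate 17 mm: ≤ 18 mm → resistant
Oxacillin (24 mm) ≤ 24 mm — Resistant
Clindamycin: 23 mm is in 20–23 mm ⇒ intermediate
Ampicillin (17 mm) ≥ 16 mm → Susceptible
Nitrofurantoin (7 mm) ≤ 13 mm ⇒ resistant
Chloramphenicol 17 mm: ≥ 16 mm ⇒ S
Aztreonam: 19 mm is in 19–20 mm → intermediate
Azithromycin: 15 mm is ≤ 16 mm → R
Cefuroxime: 22 mm is ≥ 19 mm → S
Trimethoprim-sulfamethoxazole: 22 mm is ≤ 22 mm ⇒ resistant
Susceptible: 3/10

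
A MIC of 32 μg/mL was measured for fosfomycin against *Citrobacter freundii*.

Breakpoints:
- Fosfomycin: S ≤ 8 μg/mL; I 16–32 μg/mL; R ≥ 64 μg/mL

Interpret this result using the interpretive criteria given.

Intermediate

Fosfomycin 32 μg/mL: in 16–32 μg/mL ⇒ I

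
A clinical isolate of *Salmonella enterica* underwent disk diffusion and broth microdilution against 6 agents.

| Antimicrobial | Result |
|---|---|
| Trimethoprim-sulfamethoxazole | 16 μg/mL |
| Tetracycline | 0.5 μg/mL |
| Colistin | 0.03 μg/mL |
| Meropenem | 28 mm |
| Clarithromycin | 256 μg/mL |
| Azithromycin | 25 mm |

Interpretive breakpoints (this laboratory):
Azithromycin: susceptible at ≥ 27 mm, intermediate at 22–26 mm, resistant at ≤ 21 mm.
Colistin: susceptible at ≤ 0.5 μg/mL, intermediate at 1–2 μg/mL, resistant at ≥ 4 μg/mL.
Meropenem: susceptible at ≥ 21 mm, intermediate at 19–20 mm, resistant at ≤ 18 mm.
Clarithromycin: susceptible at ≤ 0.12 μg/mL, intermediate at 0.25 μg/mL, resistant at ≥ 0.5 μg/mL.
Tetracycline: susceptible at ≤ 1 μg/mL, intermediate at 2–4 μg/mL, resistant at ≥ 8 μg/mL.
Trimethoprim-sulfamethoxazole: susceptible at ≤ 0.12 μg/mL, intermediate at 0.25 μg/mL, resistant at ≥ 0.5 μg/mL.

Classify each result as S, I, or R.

Trimethoprim-sulfamethoxazole (16 μg/mL) ≥ 0.5 μg/mL → R
Tetracycline: 0.5 μg/mL is ≤ 1 μg/mL ⇒ S
Colistin: 0.03 μg/mL is ≤ 0.5 μg/mL ⇒ Susceptible
Meropenem (28 mm) ≥ 21 mm — susceptible
Clarithromycin (256 μg/mL) ≥ 0.5 μg/mL ⇒ resistant
Azithromycin: 25 mm is in 22–26 mm ⇒ I

R, S, S, S, R, I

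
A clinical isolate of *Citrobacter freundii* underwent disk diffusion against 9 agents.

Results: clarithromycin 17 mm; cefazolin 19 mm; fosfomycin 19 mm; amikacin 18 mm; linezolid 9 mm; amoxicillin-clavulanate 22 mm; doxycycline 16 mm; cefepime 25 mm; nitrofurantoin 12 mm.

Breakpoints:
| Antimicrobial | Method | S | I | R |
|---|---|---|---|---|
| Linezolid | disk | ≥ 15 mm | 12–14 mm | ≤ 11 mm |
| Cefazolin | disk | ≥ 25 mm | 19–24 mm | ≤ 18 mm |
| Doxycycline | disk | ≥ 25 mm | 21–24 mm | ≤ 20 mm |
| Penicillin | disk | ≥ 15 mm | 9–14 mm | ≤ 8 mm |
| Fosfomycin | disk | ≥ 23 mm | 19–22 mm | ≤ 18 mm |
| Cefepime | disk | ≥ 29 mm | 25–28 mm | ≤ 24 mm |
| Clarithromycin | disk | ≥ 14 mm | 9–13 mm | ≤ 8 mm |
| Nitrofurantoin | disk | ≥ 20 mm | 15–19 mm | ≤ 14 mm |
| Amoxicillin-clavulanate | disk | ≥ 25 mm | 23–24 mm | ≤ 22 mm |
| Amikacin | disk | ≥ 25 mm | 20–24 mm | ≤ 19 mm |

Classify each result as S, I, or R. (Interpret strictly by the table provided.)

Clarithromycin 17 mm: ≥ 14 mm → susceptible
Cefazolin: 19 mm is in 19–24 mm ⇒ I
Fosfomycin (19 mm) in 19–22 mm ⇒ Intermediate
Amikacin (18 mm) ≤ 19 mm → resistant
Linezolid 9 mm: ≤ 11 mm — R
Amoxicillin-clavulanate 22 mm: ≤ 22 mm → resistant
Doxycycline: 16 mm is ≤ 20 mm — Resistant
Cefepime 25 mm: in 25–28 mm — I
Nitrofurantoin 12 mm: ≤ 14 mm — resistant

S, I, I, R, R, R, R, I, R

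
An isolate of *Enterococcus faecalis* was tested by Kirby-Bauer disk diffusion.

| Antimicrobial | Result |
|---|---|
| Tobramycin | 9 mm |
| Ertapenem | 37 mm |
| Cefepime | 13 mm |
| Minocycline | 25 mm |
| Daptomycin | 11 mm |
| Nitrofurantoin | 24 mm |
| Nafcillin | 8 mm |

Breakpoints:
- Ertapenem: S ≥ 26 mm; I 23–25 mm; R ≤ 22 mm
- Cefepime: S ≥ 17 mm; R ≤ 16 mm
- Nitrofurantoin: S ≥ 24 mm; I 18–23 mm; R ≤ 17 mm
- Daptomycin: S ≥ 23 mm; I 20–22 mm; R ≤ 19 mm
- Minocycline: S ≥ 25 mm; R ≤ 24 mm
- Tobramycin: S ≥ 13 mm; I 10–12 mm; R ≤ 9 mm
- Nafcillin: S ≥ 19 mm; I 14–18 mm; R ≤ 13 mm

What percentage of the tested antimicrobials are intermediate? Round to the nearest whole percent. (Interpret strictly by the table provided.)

Tobramycin (9 mm) ≤ 9 mm ⇒ Resistant
Ertapenem (37 mm) ≥ 26 mm → susceptible
Cefepime 13 mm: ≤ 16 mm → Resistant
Minocycline 25 mm: ≥ 25 mm — S
Daptomycin: 11 mm is ≤ 19 mm → resistant
Nitrofurantoin (24 mm) ≥ 24 mm ⇒ susceptible
Nafcillin (8 mm) ≤ 13 mm ⇒ Resistant
Intermediate: 0/7

0%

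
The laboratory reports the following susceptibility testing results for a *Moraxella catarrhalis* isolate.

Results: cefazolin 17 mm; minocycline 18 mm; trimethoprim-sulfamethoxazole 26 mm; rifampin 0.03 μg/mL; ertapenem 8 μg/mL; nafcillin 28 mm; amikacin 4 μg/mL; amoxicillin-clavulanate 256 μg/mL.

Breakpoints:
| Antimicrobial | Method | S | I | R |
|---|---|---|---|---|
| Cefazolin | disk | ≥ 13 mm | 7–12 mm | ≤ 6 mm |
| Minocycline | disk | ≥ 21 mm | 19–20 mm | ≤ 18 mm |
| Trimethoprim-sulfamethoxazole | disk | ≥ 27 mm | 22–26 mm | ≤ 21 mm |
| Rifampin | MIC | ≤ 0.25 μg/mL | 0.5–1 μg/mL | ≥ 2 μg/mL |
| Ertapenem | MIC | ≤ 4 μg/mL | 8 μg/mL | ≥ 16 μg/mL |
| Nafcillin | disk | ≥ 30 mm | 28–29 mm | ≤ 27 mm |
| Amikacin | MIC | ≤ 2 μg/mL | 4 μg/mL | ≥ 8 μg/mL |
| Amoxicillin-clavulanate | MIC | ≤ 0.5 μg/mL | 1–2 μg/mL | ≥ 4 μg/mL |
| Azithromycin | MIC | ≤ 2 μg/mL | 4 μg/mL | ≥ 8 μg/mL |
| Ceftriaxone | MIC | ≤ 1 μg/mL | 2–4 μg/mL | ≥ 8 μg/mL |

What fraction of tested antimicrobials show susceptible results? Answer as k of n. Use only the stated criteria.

Cefazolin: 17 mm is ≥ 13 mm — S
Minocycline (18 mm) ≤ 18 mm ⇒ Resistant
Trimethoprim-sulfamethoxazole: 26 mm is in 22–26 mm — I
Rifampin (0.03 μg/mL) ≤ 0.25 μg/mL ⇒ susceptible
Ertapenem 8 μg/mL: = 8 μg/mL → intermediate
Nafcillin (28 mm) in 28–29 mm → intermediate
Amikacin 4 μg/mL: = 4 μg/mL ⇒ I
Amoxicillin-clavulanate (256 μg/mL) ≥ 4 μg/mL → Resistant
Susceptible: 2/8

2 of 8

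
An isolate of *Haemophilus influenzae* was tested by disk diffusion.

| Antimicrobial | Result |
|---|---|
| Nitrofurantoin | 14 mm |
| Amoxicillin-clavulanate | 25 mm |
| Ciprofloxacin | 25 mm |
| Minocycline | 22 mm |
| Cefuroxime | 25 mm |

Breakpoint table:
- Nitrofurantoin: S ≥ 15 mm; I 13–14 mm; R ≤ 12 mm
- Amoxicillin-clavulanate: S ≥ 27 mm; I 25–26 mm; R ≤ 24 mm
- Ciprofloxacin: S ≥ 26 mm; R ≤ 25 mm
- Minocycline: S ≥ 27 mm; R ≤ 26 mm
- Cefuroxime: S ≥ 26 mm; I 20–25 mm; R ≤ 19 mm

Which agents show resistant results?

Nitrofurantoin (14 mm) in 13–14 mm — Intermediate
Amoxicillin-clavulanate (25 mm) in 25–26 mm → Intermediate
Ciprofloxacin (25 mm) ≤ 25 mm → R
Minocycline 22 mm: ≤ 26 mm ⇒ Resistant
Cefuroxime (25 mm) in 20–25 mm — intermediate

ciprofloxacin, minocycline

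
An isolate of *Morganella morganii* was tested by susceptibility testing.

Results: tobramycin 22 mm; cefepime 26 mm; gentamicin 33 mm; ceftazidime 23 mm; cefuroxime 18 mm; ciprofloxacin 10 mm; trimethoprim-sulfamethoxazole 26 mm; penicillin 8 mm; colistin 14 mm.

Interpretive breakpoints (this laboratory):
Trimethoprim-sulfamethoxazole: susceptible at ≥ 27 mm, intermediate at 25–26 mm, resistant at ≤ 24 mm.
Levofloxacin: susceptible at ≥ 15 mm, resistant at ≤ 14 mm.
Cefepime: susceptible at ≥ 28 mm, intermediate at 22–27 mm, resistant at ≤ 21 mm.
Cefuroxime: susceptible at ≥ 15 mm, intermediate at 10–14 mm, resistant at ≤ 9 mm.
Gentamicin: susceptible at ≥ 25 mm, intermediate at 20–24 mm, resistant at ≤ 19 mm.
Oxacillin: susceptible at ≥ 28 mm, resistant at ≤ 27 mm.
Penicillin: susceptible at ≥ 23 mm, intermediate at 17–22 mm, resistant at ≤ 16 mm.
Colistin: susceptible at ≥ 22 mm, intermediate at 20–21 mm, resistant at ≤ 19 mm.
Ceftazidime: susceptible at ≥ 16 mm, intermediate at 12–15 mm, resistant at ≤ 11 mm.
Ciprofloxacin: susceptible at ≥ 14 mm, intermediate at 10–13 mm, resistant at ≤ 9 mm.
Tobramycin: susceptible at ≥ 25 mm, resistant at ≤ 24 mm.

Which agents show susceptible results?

Tobramycin (22 mm) ≤ 24 mm ⇒ resistant
Cefepime: 26 mm is in 22–27 mm ⇒ intermediate
Gentamicin 33 mm: ≥ 25 mm ⇒ susceptible
Ceftazidime: 23 mm is ≥ 16 mm — susceptible
Cefuroxime 18 mm: ≥ 15 mm — susceptible
Ciprofloxacin 10 mm: in 10–13 mm ⇒ I
Trimethoprim-sulfamethoxazole 26 mm: in 25–26 mm ⇒ I
Penicillin (8 mm) ≤ 16 mm → Resistant
Colistin: 14 mm is ≤ 19 mm — resistant

gentamicin, ceftazidime, cefuroxime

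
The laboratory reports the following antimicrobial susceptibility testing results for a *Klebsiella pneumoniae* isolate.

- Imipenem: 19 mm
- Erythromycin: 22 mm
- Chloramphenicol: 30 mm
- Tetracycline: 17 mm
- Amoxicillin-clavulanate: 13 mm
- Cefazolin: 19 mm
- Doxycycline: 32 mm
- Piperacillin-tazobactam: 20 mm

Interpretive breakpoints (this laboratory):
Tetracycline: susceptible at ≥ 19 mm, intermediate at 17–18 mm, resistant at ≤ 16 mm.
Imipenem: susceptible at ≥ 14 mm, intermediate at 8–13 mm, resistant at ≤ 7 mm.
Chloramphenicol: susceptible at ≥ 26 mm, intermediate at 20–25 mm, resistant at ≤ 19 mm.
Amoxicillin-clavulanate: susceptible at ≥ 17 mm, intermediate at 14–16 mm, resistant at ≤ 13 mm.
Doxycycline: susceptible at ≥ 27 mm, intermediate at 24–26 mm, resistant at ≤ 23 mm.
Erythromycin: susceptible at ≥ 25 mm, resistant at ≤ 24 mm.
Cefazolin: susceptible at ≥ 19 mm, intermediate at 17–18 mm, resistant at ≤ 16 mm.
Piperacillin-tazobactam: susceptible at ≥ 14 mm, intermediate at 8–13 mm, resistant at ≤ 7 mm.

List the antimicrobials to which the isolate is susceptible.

imipenem, chloramphenicol, cefazolin, doxycycline, piperacillin-tazobactam

Imipenem: 19 mm is ≥ 14 mm ⇒ susceptible
Erythromycin (22 mm) ≤ 24 mm → resistant
Chloramphenicol (30 mm) ≥ 26 mm → Susceptible
Tetracycline: 17 mm is in 17–18 mm → I
Amoxicillin-clavulanate: 13 mm is ≤ 13 mm → Resistant
Cefazolin: 19 mm is ≥ 19 mm — S
Doxycycline: 32 mm is ≥ 27 mm — Susceptible
Piperacillin-tazobactam (20 mm) ≥ 14 mm — susceptible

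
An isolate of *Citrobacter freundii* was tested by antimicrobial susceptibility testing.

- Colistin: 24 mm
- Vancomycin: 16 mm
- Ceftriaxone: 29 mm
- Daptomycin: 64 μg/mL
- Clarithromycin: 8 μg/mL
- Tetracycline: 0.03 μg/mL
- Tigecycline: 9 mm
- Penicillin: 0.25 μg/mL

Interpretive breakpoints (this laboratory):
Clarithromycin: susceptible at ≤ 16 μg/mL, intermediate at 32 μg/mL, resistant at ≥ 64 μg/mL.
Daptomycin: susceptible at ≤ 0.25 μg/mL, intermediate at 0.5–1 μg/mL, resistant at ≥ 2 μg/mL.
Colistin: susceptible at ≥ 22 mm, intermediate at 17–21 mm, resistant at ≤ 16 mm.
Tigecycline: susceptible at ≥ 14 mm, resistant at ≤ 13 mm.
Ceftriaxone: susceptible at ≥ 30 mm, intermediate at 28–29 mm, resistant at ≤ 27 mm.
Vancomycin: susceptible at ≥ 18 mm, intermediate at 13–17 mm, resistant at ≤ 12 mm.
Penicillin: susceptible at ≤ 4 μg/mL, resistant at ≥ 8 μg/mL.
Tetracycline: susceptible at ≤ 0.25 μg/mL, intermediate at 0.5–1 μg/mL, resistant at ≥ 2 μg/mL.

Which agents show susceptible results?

colistin, clarithromycin, tetracycline, penicillin

Colistin (24 mm) ≥ 22 mm ⇒ susceptible
Vancomycin 16 mm: in 13–17 mm ⇒ intermediate
Ceftriaxone 29 mm: in 28–29 mm → intermediate
Daptomycin (64 μg/mL) ≥ 2 μg/mL ⇒ R
Clarithromycin (8 μg/mL) ≤ 16 μg/mL → Susceptible
Tetracycline (0.03 μg/mL) ≤ 0.25 μg/mL — susceptible
Tigecycline: 9 mm is ≤ 13 mm → Resistant
Penicillin (0.25 μg/mL) ≤ 4 μg/mL — susceptible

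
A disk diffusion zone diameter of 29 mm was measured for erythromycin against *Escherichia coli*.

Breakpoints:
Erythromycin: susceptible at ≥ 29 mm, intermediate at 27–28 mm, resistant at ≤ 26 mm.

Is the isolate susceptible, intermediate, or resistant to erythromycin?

Erythromycin (29 mm) ≥ 29 mm → Susceptible

S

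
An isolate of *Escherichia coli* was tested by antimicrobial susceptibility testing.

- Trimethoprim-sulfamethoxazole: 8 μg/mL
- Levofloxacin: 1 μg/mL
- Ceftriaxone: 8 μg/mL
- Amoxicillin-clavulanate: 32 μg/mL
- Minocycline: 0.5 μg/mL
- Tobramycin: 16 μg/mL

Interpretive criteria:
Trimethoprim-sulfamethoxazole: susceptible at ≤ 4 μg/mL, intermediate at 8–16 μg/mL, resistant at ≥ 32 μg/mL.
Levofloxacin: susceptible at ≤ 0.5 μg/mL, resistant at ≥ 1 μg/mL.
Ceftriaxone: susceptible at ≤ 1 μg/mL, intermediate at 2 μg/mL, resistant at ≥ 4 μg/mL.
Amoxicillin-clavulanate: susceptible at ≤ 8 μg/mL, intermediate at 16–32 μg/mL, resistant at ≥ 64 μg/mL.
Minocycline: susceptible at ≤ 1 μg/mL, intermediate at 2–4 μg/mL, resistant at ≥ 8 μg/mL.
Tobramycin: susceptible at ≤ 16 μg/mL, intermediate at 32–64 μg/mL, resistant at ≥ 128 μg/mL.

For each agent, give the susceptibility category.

Trimethoprim-sulfamethoxazole (8 μg/mL) in 8–16 μg/mL ⇒ Intermediate
Levofloxacin: 1 μg/mL is ≥ 1 μg/mL → Resistant
Ceftriaxone: 8 μg/mL is ≥ 4 μg/mL — R
Amoxicillin-clavulanate: 32 μg/mL is in 16–32 μg/mL — intermediate
Minocycline: 0.5 μg/mL is ≤ 1 μg/mL ⇒ S
Tobramycin 16 μg/mL: ≤ 16 μg/mL → S

I, R, R, I, S, S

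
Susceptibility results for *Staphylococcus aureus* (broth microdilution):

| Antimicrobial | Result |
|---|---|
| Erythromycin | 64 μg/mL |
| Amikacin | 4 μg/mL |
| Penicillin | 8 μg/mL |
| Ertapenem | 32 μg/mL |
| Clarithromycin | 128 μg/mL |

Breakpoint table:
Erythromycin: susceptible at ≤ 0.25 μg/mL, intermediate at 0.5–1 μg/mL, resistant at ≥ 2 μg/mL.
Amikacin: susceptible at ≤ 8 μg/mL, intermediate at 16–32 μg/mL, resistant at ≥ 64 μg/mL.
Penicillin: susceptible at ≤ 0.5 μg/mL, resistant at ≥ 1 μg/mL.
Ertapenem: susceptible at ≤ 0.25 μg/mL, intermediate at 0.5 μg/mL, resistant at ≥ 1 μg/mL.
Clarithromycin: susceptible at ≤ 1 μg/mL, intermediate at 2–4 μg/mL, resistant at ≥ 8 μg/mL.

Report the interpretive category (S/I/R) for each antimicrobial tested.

R, S, R, R, R

Erythromycin 64 μg/mL: ≥ 2 μg/mL → R
Amikacin 4 μg/mL: ≤ 8 μg/mL ⇒ Susceptible
Penicillin 8 μg/mL: ≥ 1 μg/mL — R
Ertapenem: 32 μg/mL is ≥ 1 μg/mL → resistant
Clarithromycin (128 μg/mL) ≥ 8 μg/mL → Resistant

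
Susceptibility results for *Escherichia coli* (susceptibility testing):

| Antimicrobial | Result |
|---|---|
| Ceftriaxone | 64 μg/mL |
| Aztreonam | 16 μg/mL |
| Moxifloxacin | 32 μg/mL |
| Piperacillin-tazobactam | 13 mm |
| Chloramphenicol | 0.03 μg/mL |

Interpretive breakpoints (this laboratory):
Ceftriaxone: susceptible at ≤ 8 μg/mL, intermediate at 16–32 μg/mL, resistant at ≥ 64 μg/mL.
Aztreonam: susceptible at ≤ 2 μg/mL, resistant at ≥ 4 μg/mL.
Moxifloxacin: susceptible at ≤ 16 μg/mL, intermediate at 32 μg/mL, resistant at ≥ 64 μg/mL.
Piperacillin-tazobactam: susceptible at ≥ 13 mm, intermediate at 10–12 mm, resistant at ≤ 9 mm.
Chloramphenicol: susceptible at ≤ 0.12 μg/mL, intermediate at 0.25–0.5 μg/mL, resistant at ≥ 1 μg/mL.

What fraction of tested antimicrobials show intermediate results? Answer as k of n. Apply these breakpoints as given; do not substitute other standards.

Ceftriaxone 64 μg/mL: ≥ 64 μg/mL — Resistant
Aztreonam: 16 μg/mL is ≥ 4 μg/mL ⇒ R
Moxifloxacin (32 μg/mL) = 32 μg/mL → I
Piperacillin-tazobactam: 13 mm is ≥ 13 mm → susceptible
Chloramphenicol (0.03 μg/mL) ≤ 0.12 μg/mL → S
Intermediate: 1/5

1 of 5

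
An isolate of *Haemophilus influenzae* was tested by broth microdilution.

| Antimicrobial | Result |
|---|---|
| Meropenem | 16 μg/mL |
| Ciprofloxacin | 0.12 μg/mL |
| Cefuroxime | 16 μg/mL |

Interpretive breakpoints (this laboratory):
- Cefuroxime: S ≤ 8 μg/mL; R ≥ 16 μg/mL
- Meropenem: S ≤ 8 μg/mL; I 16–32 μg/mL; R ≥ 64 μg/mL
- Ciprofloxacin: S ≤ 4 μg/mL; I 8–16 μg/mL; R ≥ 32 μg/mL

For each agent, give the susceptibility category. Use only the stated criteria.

Meropenem: 16 μg/mL is in 16–32 μg/mL ⇒ I
Ciprofloxacin (0.12 μg/mL) ≤ 4 μg/mL → susceptible
Cefuroxime (16 μg/mL) ≥ 16 μg/mL ⇒ resistant

I, S, R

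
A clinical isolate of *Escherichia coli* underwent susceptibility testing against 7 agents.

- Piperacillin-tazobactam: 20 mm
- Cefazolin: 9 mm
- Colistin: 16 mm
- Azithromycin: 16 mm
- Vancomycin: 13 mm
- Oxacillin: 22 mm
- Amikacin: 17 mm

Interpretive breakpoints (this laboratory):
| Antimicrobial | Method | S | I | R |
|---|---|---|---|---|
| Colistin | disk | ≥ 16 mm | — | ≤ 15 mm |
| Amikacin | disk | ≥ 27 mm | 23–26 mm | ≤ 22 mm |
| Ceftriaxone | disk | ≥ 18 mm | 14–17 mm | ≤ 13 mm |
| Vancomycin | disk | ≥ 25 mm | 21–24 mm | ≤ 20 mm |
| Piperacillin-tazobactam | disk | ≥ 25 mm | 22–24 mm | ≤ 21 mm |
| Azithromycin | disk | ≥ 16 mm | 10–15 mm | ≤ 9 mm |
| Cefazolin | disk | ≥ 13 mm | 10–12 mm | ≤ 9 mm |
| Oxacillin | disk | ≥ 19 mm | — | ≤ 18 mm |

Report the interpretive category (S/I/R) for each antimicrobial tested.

R, R, S, S, R, S, R

Piperacillin-tazobactam (20 mm) ≤ 21 mm — resistant
Cefazolin 9 mm: ≤ 9 mm ⇒ resistant
Colistin: 16 mm is ≥ 16 mm ⇒ susceptible
Azithromycin: 16 mm is ≥ 16 mm → Susceptible
Vancomycin (13 mm) ≤ 20 mm — R
Oxacillin 22 mm: ≥ 19 mm ⇒ susceptible
Amikacin: 17 mm is ≤ 22 mm → resistant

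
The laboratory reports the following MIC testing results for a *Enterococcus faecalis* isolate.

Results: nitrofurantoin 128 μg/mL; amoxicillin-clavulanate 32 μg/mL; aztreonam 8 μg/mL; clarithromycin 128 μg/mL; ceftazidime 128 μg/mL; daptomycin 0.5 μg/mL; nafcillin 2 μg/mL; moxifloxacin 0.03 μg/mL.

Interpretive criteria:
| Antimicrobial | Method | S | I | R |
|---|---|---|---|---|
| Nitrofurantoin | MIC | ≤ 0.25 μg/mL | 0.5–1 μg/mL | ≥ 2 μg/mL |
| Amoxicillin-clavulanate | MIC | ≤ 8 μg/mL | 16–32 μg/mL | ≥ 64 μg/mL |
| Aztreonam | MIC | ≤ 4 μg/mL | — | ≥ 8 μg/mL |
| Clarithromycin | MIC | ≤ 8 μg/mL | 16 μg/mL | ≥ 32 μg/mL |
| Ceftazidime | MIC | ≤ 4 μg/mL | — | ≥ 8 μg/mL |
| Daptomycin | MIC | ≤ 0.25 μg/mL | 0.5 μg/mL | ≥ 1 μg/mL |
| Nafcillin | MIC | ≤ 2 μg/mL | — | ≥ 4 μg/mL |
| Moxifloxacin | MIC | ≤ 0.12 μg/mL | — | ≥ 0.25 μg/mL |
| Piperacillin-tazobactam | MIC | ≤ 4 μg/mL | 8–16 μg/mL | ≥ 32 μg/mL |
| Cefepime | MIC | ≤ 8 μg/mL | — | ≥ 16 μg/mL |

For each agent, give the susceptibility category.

Nitrofurantoin (128 μg/mL) ≥ 2 μg/mL → resistant
Amoxicillin-clavulanate (32 μg/mL) in 16–32 μg/mL — intermediate
Aztreonam (8 μg/mL) ≥ 8 μg/mL ⇒ Resistant
Clarithromycin (128 μg/mL) ≥ 32 μg/mL — R
Ceftazidime: 128 μg/mL is ≥ 8 μg/mL ⇒ R
Daptomycin (0.5 μg/mL) = 0.5 μg/mL → Intermediate
Nafcillin: 2 μg/mL is ≤ 2 μg/mL — susceptible
Moxifloxacin 0.03 μg/mL: ≤ 0.12 μg/mL → Susceptible

R, I, R, R, R, I, S, S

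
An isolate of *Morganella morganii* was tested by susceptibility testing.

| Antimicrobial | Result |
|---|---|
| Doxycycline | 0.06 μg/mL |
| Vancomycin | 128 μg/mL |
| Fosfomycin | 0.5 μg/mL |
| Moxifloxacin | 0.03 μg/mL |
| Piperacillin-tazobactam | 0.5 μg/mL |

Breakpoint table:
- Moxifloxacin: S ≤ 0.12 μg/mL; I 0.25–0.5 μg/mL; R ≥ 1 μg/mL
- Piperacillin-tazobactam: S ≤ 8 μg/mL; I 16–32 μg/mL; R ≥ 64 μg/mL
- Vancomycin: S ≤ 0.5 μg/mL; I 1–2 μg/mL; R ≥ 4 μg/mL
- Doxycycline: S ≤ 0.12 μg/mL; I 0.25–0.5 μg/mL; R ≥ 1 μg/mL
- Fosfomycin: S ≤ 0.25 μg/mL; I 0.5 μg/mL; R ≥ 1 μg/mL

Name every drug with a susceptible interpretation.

doxycycline, moxifloxacin, piperacillin-tazobactam

Doxycycline: 0.06 μg/mL is ≤ 0.12 μg/mL ⇒ S
Vancomycin (128 μg/mL) ≥ 4 μg/mL — R
Fosfomycin 0.5 μg/mL: = 0.5 μg/mL — Intermediate
Moxifloxacin: 0.03 μg/mL is ≤ 0.12 μg/mL — S
Piperacillin-tazobactam: 0.5 μg/mL is ≤ 8 μg/mL → Susceptible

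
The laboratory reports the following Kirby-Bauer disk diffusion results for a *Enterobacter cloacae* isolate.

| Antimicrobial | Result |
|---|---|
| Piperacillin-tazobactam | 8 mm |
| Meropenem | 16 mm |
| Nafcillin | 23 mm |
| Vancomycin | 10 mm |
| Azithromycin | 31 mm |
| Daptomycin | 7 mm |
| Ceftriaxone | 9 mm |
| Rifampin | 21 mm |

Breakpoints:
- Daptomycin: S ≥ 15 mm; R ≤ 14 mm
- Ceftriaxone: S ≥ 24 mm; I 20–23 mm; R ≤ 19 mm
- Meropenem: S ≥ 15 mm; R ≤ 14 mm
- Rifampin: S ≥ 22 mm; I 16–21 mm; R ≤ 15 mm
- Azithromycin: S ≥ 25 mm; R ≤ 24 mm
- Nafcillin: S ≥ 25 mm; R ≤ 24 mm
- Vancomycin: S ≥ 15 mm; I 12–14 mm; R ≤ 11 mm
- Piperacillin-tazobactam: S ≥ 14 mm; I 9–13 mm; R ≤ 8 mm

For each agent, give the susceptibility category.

R, S, R, R, S, R, R, I

Piperacillin-tazobactam 8 mm: ≤ 8 mm — resistant
Meropenem: 16 mm is ≥ 15 mm → Susceptible
Nafcillin 23 mm: ≤ 24 mm — R
Vancomycin 10 mm: ≤ 11 mm → resistant
Azithromycin: 31 mm is ≥ 25 mm — S
Daptomycin: 7 mm is ≤ 14 mm ⇒ Resistant
Ceftriaxone: 9 mm is ≤ 19 mm ⇒ Resistant
Rifampin: 21 mm is in 16–21 mm → Intermediate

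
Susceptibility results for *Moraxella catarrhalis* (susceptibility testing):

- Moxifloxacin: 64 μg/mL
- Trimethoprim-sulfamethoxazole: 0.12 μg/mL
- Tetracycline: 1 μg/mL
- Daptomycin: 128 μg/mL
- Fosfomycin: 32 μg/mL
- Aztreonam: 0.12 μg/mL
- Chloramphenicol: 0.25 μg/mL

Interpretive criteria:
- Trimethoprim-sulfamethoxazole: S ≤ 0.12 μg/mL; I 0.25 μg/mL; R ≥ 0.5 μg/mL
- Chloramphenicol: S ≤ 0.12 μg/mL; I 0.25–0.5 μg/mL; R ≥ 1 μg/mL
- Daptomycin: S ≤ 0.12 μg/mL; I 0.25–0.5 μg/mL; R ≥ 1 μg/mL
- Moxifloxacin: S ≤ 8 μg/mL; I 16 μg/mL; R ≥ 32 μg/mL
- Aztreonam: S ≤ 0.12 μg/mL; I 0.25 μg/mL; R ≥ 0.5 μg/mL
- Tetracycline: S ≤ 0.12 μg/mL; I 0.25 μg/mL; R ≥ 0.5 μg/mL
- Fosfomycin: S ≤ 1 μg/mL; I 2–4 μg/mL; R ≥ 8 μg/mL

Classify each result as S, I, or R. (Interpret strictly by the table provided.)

Moxifloxacin: 64 μg/mL is ≥ 32 μg/mL ⇒ Resistant
Trimethoprim-sulfamethoxazole (0.12 μg/mL) ≤ 0.12 μg/mL → S
Tetracycline 1 μg/mL: ≥ 0.5 μg/mL → resistant
Daptomycin: 128 μg/mL is ≥ 1 μg/mL ⇒ Resistant
Fosfomycin: 32 μg/mL is ≥ 8 μg/mL — resistant
Aztreonam (0.12 μg/mL) ≤ 0.12 μg/mL — susceptible
Chloramphenicol: 0.25 μg/mL is in 0.25–0.5 μg/mL ⇒ I

R, S, R, R, R, S, I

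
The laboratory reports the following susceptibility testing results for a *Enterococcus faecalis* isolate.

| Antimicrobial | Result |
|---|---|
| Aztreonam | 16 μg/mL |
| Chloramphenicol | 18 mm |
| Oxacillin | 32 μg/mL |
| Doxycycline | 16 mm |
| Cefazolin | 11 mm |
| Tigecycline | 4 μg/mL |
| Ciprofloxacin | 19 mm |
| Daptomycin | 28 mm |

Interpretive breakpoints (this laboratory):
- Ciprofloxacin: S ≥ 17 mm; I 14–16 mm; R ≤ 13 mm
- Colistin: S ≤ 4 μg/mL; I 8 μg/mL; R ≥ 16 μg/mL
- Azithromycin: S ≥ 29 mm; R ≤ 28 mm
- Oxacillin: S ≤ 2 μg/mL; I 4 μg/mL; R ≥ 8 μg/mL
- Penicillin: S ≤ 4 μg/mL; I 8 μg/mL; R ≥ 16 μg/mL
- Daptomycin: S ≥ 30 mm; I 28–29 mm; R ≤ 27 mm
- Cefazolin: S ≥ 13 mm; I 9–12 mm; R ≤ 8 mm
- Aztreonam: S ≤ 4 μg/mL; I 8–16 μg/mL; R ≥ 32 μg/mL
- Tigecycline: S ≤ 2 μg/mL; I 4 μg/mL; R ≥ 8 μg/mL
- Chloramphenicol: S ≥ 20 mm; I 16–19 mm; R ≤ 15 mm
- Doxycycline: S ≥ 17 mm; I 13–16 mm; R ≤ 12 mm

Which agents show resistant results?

Aztreonam: 16 μg/mL is in 8–16 μg/mL — I
Chloramphenicol (18 mm) in 16–19 mm — I
Oxacillin 32 μg/mL: ≥ 8 μg/mL → Resistant
Doxycycline (16 mm) in 13–16 mm ⇒ Intermediate
Cefazolin (11 mm) in 9–12 mm ⇒ I
Tigecycline (4 μg/mL) = 4 μg/mL — Intermediate
Ciprofloxacin (19 mm) ≥ 17 mm ⇒ S
Daptomycin: 28 mm is in 28–29 mm → I

oxacillin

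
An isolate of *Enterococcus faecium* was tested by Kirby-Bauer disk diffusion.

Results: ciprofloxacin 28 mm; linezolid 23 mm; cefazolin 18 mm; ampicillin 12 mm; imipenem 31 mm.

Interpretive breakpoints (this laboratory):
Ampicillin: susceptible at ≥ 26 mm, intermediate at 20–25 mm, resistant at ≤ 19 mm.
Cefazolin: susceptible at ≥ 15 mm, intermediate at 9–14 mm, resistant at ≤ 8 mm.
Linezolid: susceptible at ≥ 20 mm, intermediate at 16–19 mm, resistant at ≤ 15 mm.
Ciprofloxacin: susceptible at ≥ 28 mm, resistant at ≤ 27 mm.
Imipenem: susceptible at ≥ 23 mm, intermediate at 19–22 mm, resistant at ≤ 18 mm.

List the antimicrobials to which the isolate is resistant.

ampicillin

Ciprofloxacin: 28 mm is ≥ 28 mm → susceptible
Linezolid: 23 mm is ≥ 20 mm ⇒ susceptible
Cefazolin 18 mm: ≥ 15 mm ⇒ S
Ampicillin 12 mm: ≤ 19 mm → Resistant
Imipenem 31 mm: ≥ 23 mm ⇒ S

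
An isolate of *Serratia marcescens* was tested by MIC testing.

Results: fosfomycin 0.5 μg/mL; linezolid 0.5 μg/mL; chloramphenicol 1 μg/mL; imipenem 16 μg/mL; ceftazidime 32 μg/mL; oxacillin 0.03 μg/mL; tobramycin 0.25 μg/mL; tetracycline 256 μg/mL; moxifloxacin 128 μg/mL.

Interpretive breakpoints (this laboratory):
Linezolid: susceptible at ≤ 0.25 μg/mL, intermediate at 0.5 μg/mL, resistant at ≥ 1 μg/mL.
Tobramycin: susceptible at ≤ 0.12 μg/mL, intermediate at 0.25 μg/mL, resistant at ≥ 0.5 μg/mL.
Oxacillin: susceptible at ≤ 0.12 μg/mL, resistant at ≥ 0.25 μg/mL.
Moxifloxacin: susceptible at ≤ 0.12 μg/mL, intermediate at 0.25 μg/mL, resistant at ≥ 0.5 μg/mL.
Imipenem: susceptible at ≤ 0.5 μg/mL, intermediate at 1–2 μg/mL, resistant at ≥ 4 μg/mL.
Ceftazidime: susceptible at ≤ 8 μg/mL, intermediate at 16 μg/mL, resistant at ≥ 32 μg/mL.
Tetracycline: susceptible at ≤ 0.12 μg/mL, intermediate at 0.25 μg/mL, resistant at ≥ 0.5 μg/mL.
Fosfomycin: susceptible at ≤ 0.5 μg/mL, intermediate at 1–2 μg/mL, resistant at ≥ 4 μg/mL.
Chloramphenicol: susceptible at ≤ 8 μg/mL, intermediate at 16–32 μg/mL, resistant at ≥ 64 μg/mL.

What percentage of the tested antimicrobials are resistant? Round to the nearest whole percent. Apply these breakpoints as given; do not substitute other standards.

44%

Fosfomycin 0.5 μg/mL: ≤ 0.5 μg/mL → susceptible
Linezolid: 0.5 μg/mL is = 0.5 μg/mL — I
Chloramphenicol: 1 μg/mL is ≤ 8 μg/mL → susceptible
Imipenem (16 μg/mL) ≥ 4 μg/mL ⇒ R
Ceftazidime 32 μg/mL: ≥ 32 μg/mL ⇒ Resistant
Oxacillin: 0.03 μg/mL is ≤ 0.12 μg/mL → S
Tobramycin 0.25 μg/mL: = 0.25 μg/mL → intermediate
Tetracycline 256 μg/mL: ≥ 0.5 μg/mL ⇒ resistant
Moxifloxacin (128 μg/mL) ≥ 0.5 μg/mL — R
Resistant: 4/9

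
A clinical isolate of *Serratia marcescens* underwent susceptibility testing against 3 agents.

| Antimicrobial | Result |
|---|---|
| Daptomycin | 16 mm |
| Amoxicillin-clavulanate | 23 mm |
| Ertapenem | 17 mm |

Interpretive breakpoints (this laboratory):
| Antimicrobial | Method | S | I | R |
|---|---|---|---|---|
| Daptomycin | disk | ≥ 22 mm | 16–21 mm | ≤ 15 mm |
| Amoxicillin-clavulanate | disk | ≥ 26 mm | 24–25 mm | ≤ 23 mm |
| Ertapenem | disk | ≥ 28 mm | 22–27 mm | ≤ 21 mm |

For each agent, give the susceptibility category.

I, R, R

Daptomycin: 16 mm is in 16–21 mm → intermediate
Amoxicillin-clavulanate (23 mm) ≤ 23 mm ⇒ R
Ertapenem: 17 mm is ≤ 21 mm — R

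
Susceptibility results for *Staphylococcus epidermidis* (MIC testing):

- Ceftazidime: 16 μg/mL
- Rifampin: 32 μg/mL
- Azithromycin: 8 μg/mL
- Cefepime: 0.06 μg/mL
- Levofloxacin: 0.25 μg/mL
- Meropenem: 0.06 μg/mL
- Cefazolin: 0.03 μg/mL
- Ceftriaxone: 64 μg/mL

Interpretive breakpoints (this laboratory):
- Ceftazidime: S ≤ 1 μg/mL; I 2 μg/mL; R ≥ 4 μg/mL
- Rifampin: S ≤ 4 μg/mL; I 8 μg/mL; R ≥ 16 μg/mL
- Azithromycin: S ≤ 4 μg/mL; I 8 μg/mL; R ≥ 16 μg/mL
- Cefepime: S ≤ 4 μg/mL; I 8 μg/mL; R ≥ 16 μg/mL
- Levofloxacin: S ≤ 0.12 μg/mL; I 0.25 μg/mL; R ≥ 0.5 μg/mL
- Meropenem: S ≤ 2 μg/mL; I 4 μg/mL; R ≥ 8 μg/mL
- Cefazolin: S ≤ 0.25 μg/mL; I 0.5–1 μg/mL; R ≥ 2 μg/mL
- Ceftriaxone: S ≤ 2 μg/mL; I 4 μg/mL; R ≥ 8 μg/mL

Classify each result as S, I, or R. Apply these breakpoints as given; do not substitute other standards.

Ceftazidime (16 μg/mL) ≥ 4 μg/mL — resistant
Rifampin (32 μg/mL) ≥ 16 μg/mL → Resistant
Azithromycin: 8 μg/mL is = 8 μg/mL ⇒ intermediate
Cefepime (0.06 μg/mL) ≤ 4 μg/mL — S
Levofloxacin: 0.25 μg/mL is = 0.25 μg/mL ⇒ intermediate
Meropenem: 0.06 μg/mL is ≤ 2 μg/mL — Susceptible
Cefazolin (0.03 μg/mL) ≤ 0.25 μg/mL ⇒ susceptible
Ceftriaxone: 64 μg/mL is ≥ 8 μg/mL — Resistant

R, R, I, S, I, S, S, R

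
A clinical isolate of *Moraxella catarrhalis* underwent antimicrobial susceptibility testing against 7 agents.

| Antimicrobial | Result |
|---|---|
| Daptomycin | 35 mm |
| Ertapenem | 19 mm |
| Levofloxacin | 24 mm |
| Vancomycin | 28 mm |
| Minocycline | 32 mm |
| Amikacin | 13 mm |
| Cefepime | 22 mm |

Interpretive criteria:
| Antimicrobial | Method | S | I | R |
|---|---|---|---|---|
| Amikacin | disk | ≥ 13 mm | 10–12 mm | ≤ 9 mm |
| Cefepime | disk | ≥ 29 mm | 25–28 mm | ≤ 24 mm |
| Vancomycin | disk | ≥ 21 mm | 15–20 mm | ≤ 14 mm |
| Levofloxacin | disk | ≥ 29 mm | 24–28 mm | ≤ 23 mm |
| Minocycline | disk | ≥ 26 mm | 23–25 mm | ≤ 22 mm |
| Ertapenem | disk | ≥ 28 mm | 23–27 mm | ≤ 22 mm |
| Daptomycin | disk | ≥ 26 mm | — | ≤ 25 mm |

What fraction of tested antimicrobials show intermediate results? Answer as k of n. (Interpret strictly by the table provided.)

1 of 7

Daptomycin (35 mm) ≥ 26 mm — susceptible
Ertapenem: 19 mm is ≤ 22 mm — Resistant
Levofloxacin: 24 mm is in 24–28 mm ⇒ I
Vancomycin: 28 mm is ≥ 21 mm — S
Minocycline (32 mm) ≥ 26 mm — Susceptible
Amikacin: 13 mm is ≥ 13 mm — S
Cefepime (22 mm) ≤ 24 mm → R
Intermediate: 1/7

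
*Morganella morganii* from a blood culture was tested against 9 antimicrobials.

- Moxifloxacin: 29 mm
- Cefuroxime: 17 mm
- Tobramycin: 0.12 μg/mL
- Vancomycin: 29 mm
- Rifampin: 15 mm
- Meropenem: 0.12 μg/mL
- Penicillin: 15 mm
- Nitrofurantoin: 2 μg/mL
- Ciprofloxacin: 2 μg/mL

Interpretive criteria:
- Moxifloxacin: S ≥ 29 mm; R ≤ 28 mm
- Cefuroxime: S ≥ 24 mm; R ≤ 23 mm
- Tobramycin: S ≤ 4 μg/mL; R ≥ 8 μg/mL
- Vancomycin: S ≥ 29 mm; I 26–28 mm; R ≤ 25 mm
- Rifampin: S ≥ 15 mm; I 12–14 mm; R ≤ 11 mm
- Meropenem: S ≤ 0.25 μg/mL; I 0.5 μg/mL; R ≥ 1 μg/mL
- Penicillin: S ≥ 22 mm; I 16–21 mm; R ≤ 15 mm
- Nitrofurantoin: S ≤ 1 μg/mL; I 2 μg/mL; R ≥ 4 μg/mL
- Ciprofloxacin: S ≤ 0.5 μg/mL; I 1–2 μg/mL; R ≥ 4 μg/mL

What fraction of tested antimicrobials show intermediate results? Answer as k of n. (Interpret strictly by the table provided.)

Moxifloxacin: 29 mm is ≥ 29 mm — Susceptible
Cefuroxime 17 mm: ≤ 23 mm — R
Tobramycin (0.12 μg/mL) ≤ 4 μg/mL ⇒ Susceptible
Vancomycin (29 mm) ≥ 29 mm → Susceptible
Rifampin (15 mm) ≥ 15 mm → Susceptible
Meropenem 0.12 μg/mL: ≤ 0.25 μg/mL ⇒ Susceptible
Penicillin 15 mm: ≤ 15 mm → resistant
Nitrofurantoin 2 μg/mL: = 2 μg/mL — intermediate
Ciprofloxacin 2 μg/mL: in 1–2 μg/mL → I
Intermediate: 2/9

2 of 9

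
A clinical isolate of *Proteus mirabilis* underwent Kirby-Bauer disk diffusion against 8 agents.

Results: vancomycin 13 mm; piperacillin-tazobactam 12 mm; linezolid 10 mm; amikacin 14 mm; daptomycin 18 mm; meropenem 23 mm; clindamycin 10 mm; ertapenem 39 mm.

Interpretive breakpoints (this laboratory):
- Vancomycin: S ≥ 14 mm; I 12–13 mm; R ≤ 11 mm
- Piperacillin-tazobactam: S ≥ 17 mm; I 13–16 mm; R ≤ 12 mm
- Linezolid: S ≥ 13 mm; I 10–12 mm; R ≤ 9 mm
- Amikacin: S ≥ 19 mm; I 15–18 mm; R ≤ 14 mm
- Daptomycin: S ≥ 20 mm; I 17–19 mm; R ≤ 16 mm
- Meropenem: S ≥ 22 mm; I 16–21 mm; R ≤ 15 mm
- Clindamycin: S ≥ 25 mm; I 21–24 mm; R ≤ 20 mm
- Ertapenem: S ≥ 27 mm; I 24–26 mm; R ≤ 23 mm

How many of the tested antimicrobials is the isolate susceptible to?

2

Vancomycin 13 mm: in 12–13 mm — Intermediate
Piperacillin-tazobactam: 12 mm is ≤ 12 mm — R
Linezolid (10 mm) in 10–12 mm — I
Amikacin: 14 mm is ≤ 14 mm ⇒ R
Daptomycin (18 mm) in 17–19 mm — intermediate
Meropenem (23 mm) ≥ 22 mm — Susceptible
Clindamycin 10 mm: ≤ 20 mm ⇒ Resistant
Ertapenem 39 mm: ≥ 27 mm — susceptible
Susceptible: 2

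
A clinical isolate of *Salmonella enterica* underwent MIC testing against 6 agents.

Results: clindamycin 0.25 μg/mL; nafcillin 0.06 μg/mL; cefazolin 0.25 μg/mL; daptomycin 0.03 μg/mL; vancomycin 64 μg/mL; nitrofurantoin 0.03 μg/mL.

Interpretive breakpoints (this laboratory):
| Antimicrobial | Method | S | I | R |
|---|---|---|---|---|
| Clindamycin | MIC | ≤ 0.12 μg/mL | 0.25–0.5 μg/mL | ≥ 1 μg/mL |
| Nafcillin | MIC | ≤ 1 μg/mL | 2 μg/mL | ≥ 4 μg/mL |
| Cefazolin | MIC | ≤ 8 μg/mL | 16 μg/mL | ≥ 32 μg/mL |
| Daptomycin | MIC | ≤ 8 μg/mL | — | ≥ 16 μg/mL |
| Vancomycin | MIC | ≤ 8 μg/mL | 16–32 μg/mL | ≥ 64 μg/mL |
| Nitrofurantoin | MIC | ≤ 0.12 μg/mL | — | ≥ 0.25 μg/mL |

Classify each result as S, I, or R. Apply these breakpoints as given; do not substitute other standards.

Clindamycin (0.25 μg/mL) in 0.25–0.5 μg/mL — I
Nafcillin (0.06 μg/mL) ≤ 1 μg/mL ⇒ S
Cefazolin 0.25 μg/mL: ≤ 8 μg/mL — susceptible
Daptomycin 0.03 μg/mL: ≤ 8 μg/mL — Susceptible
Vancomycin 64 μg/mL: ≥ 64 μg/mL ⇒ Resistant
Nitrofurantoin (0.03 μg/mL) ≤ 0.12 μg/mL → S

I, S, S, S, R, S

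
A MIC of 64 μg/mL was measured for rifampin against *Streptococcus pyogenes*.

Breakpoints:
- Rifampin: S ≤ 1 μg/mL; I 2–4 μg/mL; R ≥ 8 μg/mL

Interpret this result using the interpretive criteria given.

Rifampin 64 μg/mL: ≥ 8 μg/mL — R

Resistant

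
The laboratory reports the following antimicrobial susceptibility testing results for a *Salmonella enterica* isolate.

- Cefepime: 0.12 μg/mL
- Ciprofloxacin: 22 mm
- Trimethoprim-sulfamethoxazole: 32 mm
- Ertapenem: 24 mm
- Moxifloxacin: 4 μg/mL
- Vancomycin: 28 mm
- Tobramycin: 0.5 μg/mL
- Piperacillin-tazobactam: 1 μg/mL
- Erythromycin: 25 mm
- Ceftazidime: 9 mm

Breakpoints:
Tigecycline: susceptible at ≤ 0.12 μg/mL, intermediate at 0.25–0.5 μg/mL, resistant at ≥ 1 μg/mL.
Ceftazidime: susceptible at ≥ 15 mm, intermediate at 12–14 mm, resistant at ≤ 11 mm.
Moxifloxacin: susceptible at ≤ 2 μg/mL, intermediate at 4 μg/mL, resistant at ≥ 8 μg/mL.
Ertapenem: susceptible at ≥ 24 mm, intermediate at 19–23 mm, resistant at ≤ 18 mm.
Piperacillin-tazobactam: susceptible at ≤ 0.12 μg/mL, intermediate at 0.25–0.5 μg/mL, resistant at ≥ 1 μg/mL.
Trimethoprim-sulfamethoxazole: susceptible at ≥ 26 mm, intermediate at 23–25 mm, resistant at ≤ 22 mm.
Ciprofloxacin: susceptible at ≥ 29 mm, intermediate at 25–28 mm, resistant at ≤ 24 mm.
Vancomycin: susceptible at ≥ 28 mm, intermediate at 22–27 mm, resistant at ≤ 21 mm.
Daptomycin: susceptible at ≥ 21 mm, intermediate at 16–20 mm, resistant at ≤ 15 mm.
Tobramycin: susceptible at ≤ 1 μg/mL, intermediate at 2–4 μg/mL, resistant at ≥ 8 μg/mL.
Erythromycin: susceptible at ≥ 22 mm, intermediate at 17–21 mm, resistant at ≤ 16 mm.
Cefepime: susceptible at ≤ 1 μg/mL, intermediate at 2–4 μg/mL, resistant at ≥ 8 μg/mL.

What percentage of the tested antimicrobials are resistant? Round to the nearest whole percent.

Cefepime (0.12 μg/mL) ≤ 1 μg/mL — S
Ciprofloxacin 22 mm: ≤ 24 mm — resistant
Trimethoprim-sulfamethoxazole: 32 mm is ≥ 26 mm — susceptible
Ertapenem: 24 mm is ≥ 24 mm → susceptible
Moxifloxacin 4 μg/mL: = 4 μg/mL → I
Vancomycin 28 mm: ≥ 28 mm — S
Tobramycin (0.5 μg/mL) ≤ 1 μg/mL → S
Piperacillin-tazobactam: 1 μg/mL is ≥ 1 μg/mL ⇒ Resistant
Erythromycin 25 mm: ≥ 22 mm ⇒ Susceptible
Ceftazidime: 9 mm is ≤ 11 mm — R
Resistant: 3/10

30%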